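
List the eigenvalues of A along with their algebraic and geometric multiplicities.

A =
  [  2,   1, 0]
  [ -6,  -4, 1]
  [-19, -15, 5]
λ = 1: alg = 3, geom = 1

Step 1 — factor the characteristic polynomial to read off the algebraic multiplicities:
  χ_A(x) = (x - 1)^3

Step 2 — compute geometric multiplicities via the rank-nullity identity g(λ) = n − rank(A − λI):
  rank(A − (1)·I) = 2, so dim ker(A − (1)·I) = n − 2 = 1

Summary:
  λ = 1: algebraic multiplicity = 3, geometric multiplicity = 1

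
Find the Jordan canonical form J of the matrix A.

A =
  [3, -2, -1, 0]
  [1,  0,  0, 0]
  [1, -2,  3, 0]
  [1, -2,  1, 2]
J_3(2) ⊕ J_1(2)

The characteristic polynomial is
  det(x·I − A) = x^4 - 8*x^3 + 24*x^2 - 32*x + 16 = (x - 2)^4

Eigenvalues and multiplicities (the geometric multiplicity of λ is n − rank(A − λI), which equals the number of Jordan blocks for λ):
  λ = 2: algebraic multiplicity = 4, geometric multiplicity = 2

Determining the block sizes for each eigenvalue:
  λ = 2: with am = 4 and gm = 2, the partition is not yet determined (e.g. several partitions of 4 into 2 parts exist). Let N = A − (2)·I. Computing rank(N^1) = 2, rank(N^2) = 1, rank(N^3) = 0; the number of blocks of size ≥ j is rank(N^{j−1}) − rank(N^j), giving [2, 1, 1]. So we have 1 block(s) of size 3, 1 block(s) of size 1 → block sizes [3, 1]

Assembling the blocks gives a Jordan form
J =
  [2, 1, 0, 0]
  [0, 2, 1, 0]
  [0, 0, 2, 0]
  [0, 0, 0, 2]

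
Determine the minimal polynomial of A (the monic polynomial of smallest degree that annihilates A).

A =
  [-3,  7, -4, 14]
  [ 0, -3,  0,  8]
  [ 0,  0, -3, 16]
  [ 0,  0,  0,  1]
x^3 + 5*x^2 + 3*x - 9

The characteristic polynomial is χ_A(x) = (x - 1)*(x + 3)^3, so the eigenvalues are known. The minimal polynomial is
  m_A(x) = Π_λ (x − λ)^{k_λ}
where k_λ is the size of the *largest* Jordan block for λ (equivalently, the smallest k with (A − λI)^k v = 0 for every generalised eigenvector v of λ).

  λ = -3: largest Jordan block has size 2, contributing (x + 3)^2
  λ = 1: largest Jordan block has size 1, contributing (x − 1)

So m_A(x) = (x - 1)*(x + 3)^2 = x^3 + 5*x^2 + 3*x - 9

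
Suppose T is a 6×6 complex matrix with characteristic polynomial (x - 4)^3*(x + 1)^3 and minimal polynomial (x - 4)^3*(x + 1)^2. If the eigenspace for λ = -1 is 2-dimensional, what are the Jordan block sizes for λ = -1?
Block sizes for λ = -1: [2, 1]

Step 1 — from the characteristic polynomial, algebraic multiplicity of λ = -1 is 3. From dim ker(T − (-1)·I) = 2, there are exactly 2 Jordan blocks for λ = -1.
Step 2 — from the minimal polynomial, the factor (x + 1)^2 tells us the largest block for λ = -1 has size 2.
Step 3 — with total size 3, 2 blocks, and largest block 2, the block sizes (in nonincreasing order) are [2, 1].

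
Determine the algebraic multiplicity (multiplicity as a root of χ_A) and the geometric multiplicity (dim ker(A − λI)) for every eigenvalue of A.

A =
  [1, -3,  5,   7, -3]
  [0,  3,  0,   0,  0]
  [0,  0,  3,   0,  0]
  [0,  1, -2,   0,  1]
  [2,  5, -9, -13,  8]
λ = 3: alg = 5, geom = 3

Step 1 — factor the characteristic polynomial to read off the algebraic multiplicities:
  χ_A(x) = (x - 3)^5

Step 2 — compute geometric multiplicities via the rank-nullity identity g(λ) = n − rank(A − λI):
  rank(A − (3)·I) = 2, so dim ker(A − (3)·I) = n − 2 = 3

Summary:
  λ = 3: algebraic multiplicity = 5, geometric multiplicity = 3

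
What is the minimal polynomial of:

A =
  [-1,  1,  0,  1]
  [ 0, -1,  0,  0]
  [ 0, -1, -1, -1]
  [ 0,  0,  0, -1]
x^2 + 2*x + 1

The characteristic polynomial is χ_A(x) = (x + 1)^4, so the eigenvalues are known. The minimal polynomial is
  m_A(x) = Π_λ (x − λ)^{k_λ}
where k_λ is the size of the *largest* Jordan block for λ (equivalently, the smallest k with (A − λI)^k v = 0 for every generalised eigenvector v of λ).

  λ = -1: largest Jordan block has size 2, contributing (x + 1)^2

So m_A(x) = (x + 1)^2 = x^2 + 2*x + 1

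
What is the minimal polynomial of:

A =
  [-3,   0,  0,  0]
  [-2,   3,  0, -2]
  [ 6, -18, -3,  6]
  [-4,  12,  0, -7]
x^2 + 4*x + 3

The characteristic polynomial is χ_A(x) = (x + 1)*(x + 3)^3, so the eigenvalues are known. The minimal polynomial is
  m_A(x) = Π_λ (x − λ)^{k_λ}
where k_λ is the size of the *largest* Jordan block for λ (equivalently, the smallest k with (A − λI)^k v = 0 for every generalised eigenvector v of λ).

  λ = -3: largest Jordan block has size 1, contributing (x + 3)
  λ = -1: largest Jordan block has size 1, contributing (x + 1)

So m_A(x) = (x + 1)*(x + 3) = x^2 + 4*x + 3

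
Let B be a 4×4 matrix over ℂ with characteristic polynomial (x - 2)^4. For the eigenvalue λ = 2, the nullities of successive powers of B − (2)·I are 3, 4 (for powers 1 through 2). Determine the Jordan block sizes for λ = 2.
Block sizes for λ = 2: [2, 1, 1]

From the dimensions of kernels of powers, the number of Jordan blocks of size at least j is d_j − d_{j−1} where d_j = dim ker(N^j) (with d_0 = 0). Computing the differences gives [3, 1].
The number of blocks of size exactly k is (#blocks of size ≥ k) − (#blocks of size ≥ k + 1), so the partition is: 2 block(s) of size 1, 1 block(s) of size 2.
In nonincreasing order the block sizes are [2, 1, 1].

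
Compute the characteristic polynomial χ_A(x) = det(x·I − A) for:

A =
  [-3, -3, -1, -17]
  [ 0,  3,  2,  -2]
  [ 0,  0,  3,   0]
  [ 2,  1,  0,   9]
x^4 - 12*x^3 + 54*x^2 - 108*x + 81

Expanding det(x·I − A) (e.g. by cofactor expansion or by noting that A is similar to its Jordan form J, which has the same characteristic polynomial as A) gives
  χ_A(x) = x^4 - 12*x^3 + 54*x^2 - 108*x + 81
which factors as (x - 3)^4. The eigenvalues (with algebraic multiplicities) are λ = 3 with multiplicity 4.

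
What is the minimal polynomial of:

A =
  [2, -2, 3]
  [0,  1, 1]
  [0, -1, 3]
x^3 - 6*x^2 + 12*x - 8

The characteristic polynomial is χ_A(x) = (x - 2)^3, so the eigenvalues are known. The minimal polynomial is
  m_A(x) = Π_λ (x − λ)^{k_λ}
where k_λ is the size of the *largest* Jordan block for λ (equivalently, the smallest k with (A − λI)^k v = 0 for every generalised eigenvector v of λ).

  λ = 2: largest Jordan block has size 3, contributing (x − 2)^3

So m_A(x) = (x - 2)^3 = x^3 - 6*x^2 + 12*x - 8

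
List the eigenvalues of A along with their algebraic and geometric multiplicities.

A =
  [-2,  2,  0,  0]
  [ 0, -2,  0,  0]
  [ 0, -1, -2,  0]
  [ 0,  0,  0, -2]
λ = -2: alg = 4, geom = 3

Step 1 — factor the characteristic polynomial to read off the algebraic multiplicities:
  χ_A(x) = (x + 2)^4

Step 2 — compute geometric multiplicities via the rank-nullity identity g(λ) = n − rank(A − λI):
  rank(A − (-2)·I) = 1, so dim ker(A − (-2)·I) = n − 1 = 3

Summary:
  λ = -2: algebraic multiplicity = 4, geometric multiplicity = 3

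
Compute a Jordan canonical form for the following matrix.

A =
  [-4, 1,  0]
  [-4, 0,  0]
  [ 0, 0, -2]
J_2(-2) ⊕ J_1(-2)

The characteristic polynomial is
  det(x·I − A) = x^3 + 6*x^2 + 12*x + 8 = (x + 2)^3

Eigenvalues and multiplicities (the geometric multiplicity of λ is n − rank(A − λI), which equals the number of Jordan blocks for λ):
  λ = -2: algebraic multiplicity = 3, geometric multiplicity = 2

Determining the block sizes for each eigenvalue:
  λ = -2: 2 blocks summing to 3 forces exactly one block of size 2 and the rest size 1 → block sizes [2, 1]

Assembling the blocks gives a Jordan form
J =
  [-2,  1,  0]
  [ 0, -2,  0]
  [ 0,  0, -2]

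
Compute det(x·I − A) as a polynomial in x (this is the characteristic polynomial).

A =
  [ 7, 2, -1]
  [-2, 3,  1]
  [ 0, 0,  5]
x^3 - 15*x^2 + 75*x - 125

Expanding det(x·I − A) (e.g. by cofactor expansion or by noting that A is similar to its Jordan form J, which has the same characteristic polynomial as A) gives
  χ_A(x) = x^3 - 15*x^2 + 75*x - 125
which factors as (x - 5)^3. The eigenvalues (with algebraic multiplicities) are λ = 5 with multiplicity 3.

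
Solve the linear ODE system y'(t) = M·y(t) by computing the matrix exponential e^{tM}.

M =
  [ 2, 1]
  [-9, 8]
e^{tM} =
  [-3*t*exp(5*t) + exp(5*t), t*exp(5*t)]
  [-9*t*exp(5*t), 3*t*exp(5*t) + exp(5*t)]

Strategy: write M = P · J · P⁻¹ where J is a Jordan canonical form, so e^{tM} = P · e^{tJ} · P⁻¹, and e^{tJ} can be computed block-by-block.

M has Jordan form
J =
  [5, 1]
  [0, 5]
(up to reordering of blocks).

Per-block formulas:
  For a 2×2 Jordan block J_2(5): exp(t · J_2(5)) = e^(5t)·(I + t·N), where N is the 2×2 nilpotent shift.

After assembling e^{tJ} and conjugating by P, we get:

e^{tM} =
  [-3*t*exp(5*t) + exp(5*t), t*exp(5*t)]
  [-9*t*exp(5*t), 3*t*exp(5*t) + exp(5*t)]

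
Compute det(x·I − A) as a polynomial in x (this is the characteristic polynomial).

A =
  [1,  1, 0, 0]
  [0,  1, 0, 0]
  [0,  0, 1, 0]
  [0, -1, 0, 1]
x^4 - 4*x^3 + 6*x^2 - 4*x + 1

Expanding det(x·I − A) (e.g. by cofactor expansion or by noting that A is similar to its Jordan form J, which has the same characteristic polynomial as A) gives
  χ_A(x) = x^4 - 4*x^3 + 6*x^2 - 4*x + 1
which factors as (x - 1)^4. The eigenvalues (with algebraic multiplicities) are λ = 1 with multiplicity 4.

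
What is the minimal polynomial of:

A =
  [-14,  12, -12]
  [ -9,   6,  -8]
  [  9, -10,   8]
x^3 - 12*x - 16

The characteristic polynomial is χ_A(x) = (x - 4)*(x + 2)^2, so the eigenvalues are known. The minimal polynomial is
  m_A(x) = Π_λ (x − λ)^{k_λ}
where k_λ is the size of the *largest* Jordan block for λ (equivalently, the smallest k with (A − λI)^k v = 0 for every generalised eigenvector v of λ).

  λ = -2: largest Jordan block has size 2, contributing (x + 2)^2
  λ = 4: largest Jordan block has size 1, contributing (x − 4)

So m_A(x) = (x - 4)*(x + 2)^2 = x^3 - 12*x - 16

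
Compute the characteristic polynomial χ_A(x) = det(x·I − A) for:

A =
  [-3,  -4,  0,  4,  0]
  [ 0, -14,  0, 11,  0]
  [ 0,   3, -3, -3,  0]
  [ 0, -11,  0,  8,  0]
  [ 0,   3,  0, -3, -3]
x^5 + 15*x^4 + 90*x^3 + 270*x^2 + 405*x + 243

Expanding det(x·I − A) (e.g. by cofactor expansion or by noting that A is similar to its Jordan form J, which has the same characteristic polynomial as A) gives
  χ_A(x) = x^5 + 15*x^4 + 90*x^3 + 270*x^2 + 405*x + 243
which factors as (x + 3)^5. The eigenvalues (with algebraic multiplicities) are λ = -3 with multiplicity 5.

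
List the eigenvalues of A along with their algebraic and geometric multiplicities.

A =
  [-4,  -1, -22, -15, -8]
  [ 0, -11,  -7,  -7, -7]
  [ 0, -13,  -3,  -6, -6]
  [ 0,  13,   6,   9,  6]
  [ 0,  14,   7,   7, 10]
λ = -4: alg = 2, geom = 2; λ = 3: alg = 3, geom = 2

Step 1 — factor the characteristic polynomial to read off the algebraic multiplicities:
  χ_A(x) = (x - 3)^3*(x + 4)^2

Step 2 — compute geometric multiplicities via the rank-nullity identity g(λ) = n − rank(A − λI):
  rank(A − (-4)·I) = 3, so dim ker(A − (-4)·I) = n − 3 = 2
  rank(A − (3)·I) = 3, so dim ker(A − (3)·I) = n − 3 = 2

Summary:
  λ = -4: algebraic multiplicity = 2, geometric multiplicity = 2
  λ = 3: algebraic multiplicity = 3, geometric multiplicity = 2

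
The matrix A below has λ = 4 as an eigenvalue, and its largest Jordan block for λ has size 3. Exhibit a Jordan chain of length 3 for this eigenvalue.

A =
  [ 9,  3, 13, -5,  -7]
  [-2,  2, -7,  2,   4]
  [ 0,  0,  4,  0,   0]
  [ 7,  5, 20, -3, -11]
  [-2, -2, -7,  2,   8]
A Jordan chain for λ = 4 of length 3:
v_1 = (-2, 0, 0, -2, 0)ᵀ
v_2 = (5, -2, 0, 7, -2)ᵀ
v_3 = (1, 0, 0, 0, 0)ᵀ

Let N = A − (4)·I. We want v_3 with N^3 v_3 = 0 but N^2 v_3 ≠ 0; then v_{j-1} := N · v_j for j = 3, …, 2.

Pick v_3 = (1, 0, 0, 0, 0)ᵀ.
Then v_2 = N · v_3 = (5, -2, 0, 7, -2)ᵀ.
Then v_1 = N · v_2 = (-2, 0, 0, -2, 0)ᵀ.

Sanity check: (A − (4)·I) v_1 = (0, 0, 0, 0, 0)ᵀ = 0. ✓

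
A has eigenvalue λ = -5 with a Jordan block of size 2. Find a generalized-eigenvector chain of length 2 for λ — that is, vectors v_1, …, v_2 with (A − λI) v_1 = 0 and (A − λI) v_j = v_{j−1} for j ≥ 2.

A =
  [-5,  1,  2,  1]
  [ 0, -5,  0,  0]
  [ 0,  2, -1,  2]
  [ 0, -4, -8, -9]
A Jordan chain for λ = -5 of length 2:
v_1 = (1, 0, 2, -4)ᵀ
v_2 = (0, 1, 0, 0)ᵀ

Let N = A − (-5)·I. We want v_2 with N^2 v_2 = 0 but N^1 v_2 ≠ 0; then v_{j-1} := N · v_j for j = 2, …, 2.

Pick v_2 = (0, 1, 0, 0)ᵀ.
Then v_1 = N · v_2 = (1, 0, 2, -4)ᵀ.

Sanity check: (A − (-5)·I) v_1 = (0, 0, 0, 0)ᵀ = 0. ✓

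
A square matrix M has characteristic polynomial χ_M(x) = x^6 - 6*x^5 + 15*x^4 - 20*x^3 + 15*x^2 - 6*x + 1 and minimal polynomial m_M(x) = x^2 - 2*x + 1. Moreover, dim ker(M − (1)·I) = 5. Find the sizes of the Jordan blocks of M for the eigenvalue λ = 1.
Block sizes for λ = 1: [2, 1, 1, 1, 1]

Step 1 — from the characteristic polynomial, algebraic multiplicity of λ = 1 is 6. From dim ker(M − (1)·I) = 5, there are exactly 5 Jordan blocks for λ = 1.
Step 2 — from the minimal polynomial, the factor (x − 1)^2 tells us the largest block for λ = 1 has size 2.
Step 3 — with total size 6, 5 blocks, and largest block 2, the block sizes (in nonincreasing order) are [2, 1, 1, 1, 1].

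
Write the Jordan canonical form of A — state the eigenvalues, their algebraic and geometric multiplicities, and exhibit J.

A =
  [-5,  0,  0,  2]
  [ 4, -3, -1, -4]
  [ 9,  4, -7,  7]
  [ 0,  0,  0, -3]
J_3(-5) ⊕ J_1(-3)

The characteristic polynomial is
  det(x·I − A) = x^4 + 18*x^3 + 120*x^2 + 350*x + 375 = (x + 3)*(x + 5)^3

Eigenvalues and multiplicities (the geometric multiplicity of λ is n − rank(A − λI), which equals the number of Jordan blocks for λ):
  λ = -5: algebraic multiplicity = 3, geometric multiplicity = 1
  λ = -3: algebraic multiplicity = 1, geometric multiplicity = 1

Determining the block sizes for each eigenvalue:
  λ = -5: one block (gm = 1), so the single block has size am = 3 → block sizes [3]
  λ = -3: one block (gm = 1), so the single block has size am = 1 → block sizes [1]

Assembling the blocks gives a Jordan form
J =
  [-5,  1,  0,  0]
  [ 0, -5,  1,  0]
  [ 0,  0, -5,  0]
  [ 0,  0,  0, -3]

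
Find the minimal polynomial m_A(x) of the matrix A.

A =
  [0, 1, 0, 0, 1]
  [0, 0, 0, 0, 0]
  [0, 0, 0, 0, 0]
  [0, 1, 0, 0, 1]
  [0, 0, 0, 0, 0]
x^2

The characteristic polynomial is χ_A(x) = x^5, so the eigenvalues are known. The minimal polynomial is
  m_A(x) = Π_λ (x − λ)^{k_λ}
where k_λ is the size of the *largest* Jordan block for λ (equivalently, the smallest k with (A − λI)^k v = 0 for every generalised eigenvector v of λ).

  λ = 0: largest Jordan block has size 2, contributing (x − 0)^2

So m_A(x) = x^2 = x^2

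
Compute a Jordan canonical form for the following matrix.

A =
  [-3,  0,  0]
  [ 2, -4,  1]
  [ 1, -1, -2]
J_3(-3)

The characteristic polynomial is
  det(x·I − A) = x^3 + 9*x^2 + 27*x + 27 = (x + 3)^3

Eigenvalues and multiplicities (the geometric multiplicity of λ is n − rank(A − λI), which equals the number of Jordan blocks for λ):
  λ = -3: algebraic multiplicity = 3, geometric multiplicity = 1

Determining the block sizes for each eigenvalue:
  λ = -3: one block (gm = 1), so the single block has size am = 3 → block sizes [3]

Assembling the blocks gives a Jordan form
J =
  [-3,  1,  0]
  [ 0, -3,  1]
  [ 0,  0, -3]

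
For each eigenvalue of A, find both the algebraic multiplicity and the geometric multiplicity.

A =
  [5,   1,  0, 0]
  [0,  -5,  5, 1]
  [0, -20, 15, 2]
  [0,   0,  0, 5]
λ = 5: alg = 4, geom = 2

Step 1 — factor the characteristic polynomial to read off the algebraic multiplicities:
  χ_A(x) = (x - 5)^4

Step 2 — compute geometric multiplicities via the rank-nullity identity g(λ) = n − rank(A − λI):
  rank(A − (5)·I) = 2, so dim ker(A − (5)·I) = n − 2 = 2

Summary:
  λ = 5: algebraic multiplicity = 4, geometric multiplicity = 2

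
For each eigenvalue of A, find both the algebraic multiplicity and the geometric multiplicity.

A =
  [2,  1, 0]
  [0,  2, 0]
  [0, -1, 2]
λ = 2: alg = 3, geom = 2

Step 1 — factor the characteristic polynomial to read off the algebraic multiplicities:
  χ_A(x) = (x - 2)^3

Step 2 — compute geometric multiplicities via the rank-nullity identity g(λ) = n − rank(A − λI):
  rank(A − (2)·I) = 1, so dim ker(A − (2)·I) = n − 1 = 2

Summary:
  λ = 2: algebraic multiplicity = 3, geometric multiplicity = 2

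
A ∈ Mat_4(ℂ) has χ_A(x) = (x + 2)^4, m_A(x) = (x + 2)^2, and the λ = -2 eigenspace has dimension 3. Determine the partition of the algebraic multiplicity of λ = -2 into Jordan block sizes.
Block sizes for λ = -2: [2, 1, 1]

Step 1 — from the characteristic polynomial, algebraic multiplicity of λ = -2 is 4. From dim ker(A − (-2)·I) = 3, there are exactly 3 Jordan blocks for λ = -2.
Step 2 — from the minimal polynomial, the factor (x + 2)^2 tells us the largest block for λ = -2 has size 2.
Step 3 — with total size 4, 3 blocks, and largest block 2, the block sizes (in nonincreasing order) are [2, 1, 1].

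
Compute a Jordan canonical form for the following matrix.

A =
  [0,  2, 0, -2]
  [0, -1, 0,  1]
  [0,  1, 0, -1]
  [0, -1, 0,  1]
J_2(0) ⊕ J_1(0) ⊕ J_1(0)

The characteristic polynomial is
  det(x·I − A) = x^4

Eigenvalues and multiplicities (the geometric multiplicity of λ is n − rank(A − λI), which equals the number of Jordan blocks for λ):
  λ = 0: algebraic multiplicity = 4, geometric multiplicity = 3

Determining the block sizes for each eigenvalue:
  λ = 0: 3 blocks summing to 4 forces exactly one block of size 2 and the rest size 1 → block sizes [2, 1, 1]

Assembling the blocks gives a Jordan form
J =
  [0, 1, 0, 0]
  [0, 0, 0, 0]
  [0, 0, 0, 0]
  [0, 0, 0, 0]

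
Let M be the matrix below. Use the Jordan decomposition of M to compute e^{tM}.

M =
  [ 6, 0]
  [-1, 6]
e^{tM} =
  [exp(6*t), 0]
  [-t*exp(6*t), exp(6*t)]

Strategy: write M = P · J · P⁻¹ where J is a Jordan canonical form, so e^{tM} = P · e^{tJ} · P⁻¹, and e^{tJ} can be computed block-by-block.

M has Jordan form
J =
  [6, 1]
  [0, 6]
(up to reordering of blocks).

Per-block formulas:
  For a 2×2 Jordan block J_2(6): exp(t · J_2(6)) = e^(6t)·(I + t·N), where N is the 2×2 nilpotent shift.

After assembling e^{tJ} and conjugating by P, we get:

e^{tM} =
  [exp(6*t), 0]
  [-t*exp(6*t), exp(6*t)]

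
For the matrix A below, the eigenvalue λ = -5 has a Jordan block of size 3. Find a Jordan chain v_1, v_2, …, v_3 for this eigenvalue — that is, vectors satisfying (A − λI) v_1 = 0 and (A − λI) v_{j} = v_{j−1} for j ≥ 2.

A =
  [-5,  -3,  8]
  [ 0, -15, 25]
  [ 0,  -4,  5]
A Jordan chain for λ = -5 of length 3:
v_1 = (-2, 0, 0)ᵀ
v_2 = (-3, -10, -4)ᵀ
v_3 = (0, 1, 0)ᵀ

Let N = A − (-5)·I. We want v_3 with N^3 v_3 = 0 but N^2 v_3 ≠ 0; then v_{j-1} := N · v_j for j = 3, …, 2.

Pick v_3 = (0, 1, 0)ᵀ.
Then v_2 = N · v_3 = (-3, -10, -4)ᵀ.
Then v_1 = N · v_2 = (-2, 0, 0)ᵀ.

Sanity check: (A − (-5)·I) v_1 = (0, 0, 0)ᵀ = 0. ✓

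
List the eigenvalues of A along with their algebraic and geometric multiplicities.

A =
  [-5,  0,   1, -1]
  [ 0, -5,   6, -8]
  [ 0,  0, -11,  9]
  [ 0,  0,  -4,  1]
λ = -5: alg = 4, geom = 2

Step 1 — factor the characteristic polynomial to read off the algebraic multiplicities:
  χ_A(x) = (x + 5)^4

Step 2 — compute geometric multiplicities via the rank-nullity identity g(λ) = n − rank(A − λI):
  rank(A − (-5)·I) = 2, so dim ker(A − (-5)·I) = n − 2 = 2

Summary:
  λ = -5: algebraic multiplicity = 4, geometric multiplicity = 2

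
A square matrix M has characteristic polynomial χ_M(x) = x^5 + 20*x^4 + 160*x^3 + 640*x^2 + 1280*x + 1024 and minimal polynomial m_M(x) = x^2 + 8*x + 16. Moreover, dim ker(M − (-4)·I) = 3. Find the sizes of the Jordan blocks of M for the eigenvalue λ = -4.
Block sizes for λ = -4: [2, 2, 1]

Step 1 — from the characteristic polynomial, algebraic multiplicity of λ = -4 is 5. From dim ker(M − (-4)·I) = 3, there are exactly 3 Jordan blocks for λ = -4.
Step 2 — from the minimal polynomial, the factor (x + 4)^2 tells us the largest block for λ = -4 has size 2.
Step 3 — with total size 5, 3 blocks, and largest block 2, the block sizes (in nonincreasing order) are [2, 2, 1].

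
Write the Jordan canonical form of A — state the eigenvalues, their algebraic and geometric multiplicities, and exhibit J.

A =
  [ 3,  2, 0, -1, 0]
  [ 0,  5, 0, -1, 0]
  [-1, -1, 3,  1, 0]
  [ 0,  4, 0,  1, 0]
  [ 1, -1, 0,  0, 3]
J_2(3) ⊕ J_2(3) ⊕ J_1(3)

The characteristic polynomial is
  det(x·I − A) = x^5 - 15*x^4 + 90*x^3 - 270*x^2 + 405*x - 243 = (x - 3)^5

Eigenvalues and multiplicities (the geometric multiplicity of λ is n − rank(A − λI), which equals the number of Jordan blocks for λ):
  λ = 3: algebraic multiplicity = 5, geometric multiplicity = 3

Determining the block sizes for each eigenvalue:
  λ = 3: with am = 5 and gm = 3, the partition is not yet determined (e.g. several partitions of 5 into 3 parts exist). Let N = A − (3)·I. Computing rank(N^1) = 2, rank(N^2) = 0; the number of blocks of size ≥ j is rank(N^{j−1}) − rank(N^j), giving [3, 2]. So we have 2 block(s) of size 2, 1 block(s) of size 1 → block sizes [2, 2, 1]

Assembling the blocks gives a Jordan form
J =
  [3, 1, 0, 0, 0]
  [0, 3, 0, 0, 0]
  [0, 0, 3, 1, 0]
  [0, 0, 0, 3, 0]
  [0, 0, 0, 0, 3]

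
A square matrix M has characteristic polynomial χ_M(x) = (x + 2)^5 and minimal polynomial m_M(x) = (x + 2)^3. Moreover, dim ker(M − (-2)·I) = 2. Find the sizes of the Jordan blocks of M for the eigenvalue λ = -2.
Block sizes for λ = -2: [3, 2]

Step 1 — from the characteristic polynomial, algebraic multiplicity of λ = -2 is 5. From dim ker(M − (-2)·I) = 2, there are exactly 2 Jordan blocks for λ = -2.
Step 2 — from the minimal polynomial, the factor (x + 2)^3 tells us the largest block for λ = -2 has size 3.
Step 3 — with total size 5, 2 blocks, and largest block 3, the block sizes (in nonincreasing order) are [3, 2].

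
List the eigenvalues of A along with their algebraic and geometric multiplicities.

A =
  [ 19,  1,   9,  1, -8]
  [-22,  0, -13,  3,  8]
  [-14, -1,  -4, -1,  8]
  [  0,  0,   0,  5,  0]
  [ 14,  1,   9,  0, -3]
λ = 1: alg = 2, geom = 1; λ = 5: alg = 3, geom = 2

Step 1 — factor the characteristic polynomial to read off the algebraic multiplicities:
  χ_A(x) = (x - 5)^3*(x - 1)^2

Step 2 — compute geometric multiplicities via the rank-nullity identity g(λ) = n − rank(A − λI):
  rank(A − (1)·I) = 4, so dim ker(A − (1)·I) = n − 4 = 1
  rank(A − (5)·I) = 3, so dim ker(A − (5)·I) = n − 3 = 2

Summary:
  λ = 1: algebraic multiplicity = 2, geometric multiplicity = 1
  λ = 5: algebraic multiplicity = 3, geometric multiplicity = 2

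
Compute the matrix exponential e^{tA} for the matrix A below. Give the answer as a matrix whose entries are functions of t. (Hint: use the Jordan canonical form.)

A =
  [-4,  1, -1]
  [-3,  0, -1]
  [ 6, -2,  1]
e^{tA} =
  [-3*t*exp(-t) + exp(-t), t*exp(-t), -t*exp(-t)]
  [-3*t*exp(-t), t*exp(-t) + exp(-t), -t*exp(-t)]
  [6*t*exp(-t), -2*t*exp(-t), 2*t*exp(-t) + exp(-t)]

Strategy: write A = P · J · P⁻¹ where J is a Jordan canonical form, so e^{tA} = P · e^{tJ} · P⁻¹, and e^{tJ} can be computed block-by-block.

A has Jordan form
J =
  [-1,  1,  0]
  [ 0, -1,  0]
  [ 0,  0, -1]
(up to reordering of blocks).

Per-block formulas:
  For a 2×2 Jordan block J_2(-1): exp(t · J_2(-1)) = e^(-1t)·(I + t·N), where N is the 2×2 nilpotent shift.
  For a 1×1 block at λ = -1: exp(t · [-1]) = [e^(-1t)].

After assembling e^{tJ} and conjugating by P, we get:

e^{tA} =
  [-3*t*exp(-t) + exp(-t), t*exp(-t), -t*exp(-t)]
  [-3*t*exp(-t), t*exp(-t) + exp(-t), -t*exp(-t)]
  [6*t*exp(-t), -2*t*exp(-t), 2*t*exp(-t) + exp(-t)]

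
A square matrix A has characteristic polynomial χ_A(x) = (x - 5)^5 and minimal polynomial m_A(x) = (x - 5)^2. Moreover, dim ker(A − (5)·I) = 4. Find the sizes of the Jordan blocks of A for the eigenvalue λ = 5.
Block sizes for λ = 5: [2, 1, 1, 1]

Step 1 — from the characteristic polynomial, algebraic multiplicity of λ = 5 is 5. From dim ker(A − (5)·I) = 4, there are exactly 4 Jordan blocks for λ = 5.
Step 2 — from the minimal polynomial, the factor (x − 5)^2 tells us the largest block for λ = 5 has size 2.
Step 3 — with total size 5, 4 blocks, and largest block 2, the block sizes (in nonincreasing order) are [2, 1, 1, 1].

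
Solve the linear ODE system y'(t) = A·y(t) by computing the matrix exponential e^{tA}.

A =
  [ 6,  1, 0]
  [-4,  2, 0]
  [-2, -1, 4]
e^{tA} =
  [2*t*exp(4*t) + exp(4*t), t*exp(4*t), 0]
  [-4*t*exp(4*t), -2*t*exp(4*t) + exp(4*t), 0]
  [-2*t*exp(4*t), -t*exp(4*t), exp(4*t)]

Strategy: write A = P · J · P⁻¹ where J is a Jordan canonical form, so e^{tA} = P · e^{tJ} · P⁻¹, and e^{tJ} can be computed block-by-block.

A has Jordan form
J =
  [4, 1, 0]
  [0, 4, 0]
  [0, 0, 4]
(up to reordering of blocks).

Per-block formulas:
  For a 2×2 Jordan block J_2(4): exp(t · J_2(4)) = e^(4t)·(I + t·N), where N is the 2×2 nilpotent shift.
  For a 1×1 block at λ = 4: exp(t · [4]) = [e^(4t)].

After assembling e^{tJ} and conjugating by P, we get:

e^{tA} =
  [2*t*exp(4*t) + exp(4*t), t*exp(4*t), 0]
  [-4*t*exp(4*t), -2*t*exp(4*t) + exp(4*t), 0]
  [-2*t*exp(4*t), -t*exp(4*t), exp(4*t)]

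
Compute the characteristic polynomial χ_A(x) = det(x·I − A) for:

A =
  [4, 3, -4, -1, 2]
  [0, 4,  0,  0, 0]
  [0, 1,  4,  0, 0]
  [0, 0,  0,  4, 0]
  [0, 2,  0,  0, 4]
x^5 - 20*x^4 + 160*x^3 - 640*x^2 + 1280*x - 1024

Expanding det(x·I − A) (e.g. by cofactor expansion or by noting that A is similar to its Jordan form J, which has the same characteristic polynomial as A) gives
  χ_A(x) = x^5 - 20*x^4 + 160*x^3 - 640*x^2 + 1280*x - 1024
which factors as (x - 4)^5. The eigenvalues (with algebraic multiplicities) are λ = 4 with multiplicity 5.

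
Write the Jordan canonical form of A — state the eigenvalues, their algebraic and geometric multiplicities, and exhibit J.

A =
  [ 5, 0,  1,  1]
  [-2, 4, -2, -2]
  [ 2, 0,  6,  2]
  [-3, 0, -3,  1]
J_2(4) ⊕ J_1(4) ⊕ J_1(4)

The characteristic polynomial is
  det(x·I − A) = x^4 - 16*x^3 + 96*x^2 - 256*x + 256 = (x - 4)^4

Eigenvalues and multiplicities (the geometric multiplicity of λ is n − rank(A − λI), which equals the number of Jordan blocks for λ):
  λ = 4: algebraic multiplicity = 4, geometric multiplicity = 3

Determining the block sizes for each eigenvalue:
  λ = 4: 3 blocks summing to 4 forces exactly one block of size 2 and the rest size 1 → block sizes [2, 1, 1]

Assembling the blocks gives a Jordan form
J =
  [4, 1, 0, 0]
  [0, 4, 0, 0]
  [0, 0, 4, 0]
  [0, 0, 0, 4]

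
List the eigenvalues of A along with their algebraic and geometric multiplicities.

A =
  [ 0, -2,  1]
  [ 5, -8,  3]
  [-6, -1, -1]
λ = -3: alg = 3, geom = 1

Step 1 — factor the characteristic polynomial to read off the algebraic multiplicities:
  χ_A(x) = (x + 3)^3

Step 2 — compute geometric multiplicities via the rank-nullity identity g(λ) = n − rank(A − λI):
  rank(A − (-3)·I) = 2, so dim ker(A − (-3)·I) = n − 2 = 1

Summary:
  λ = -3: algebraic multiplicity = 3, geometric multiplicity = 1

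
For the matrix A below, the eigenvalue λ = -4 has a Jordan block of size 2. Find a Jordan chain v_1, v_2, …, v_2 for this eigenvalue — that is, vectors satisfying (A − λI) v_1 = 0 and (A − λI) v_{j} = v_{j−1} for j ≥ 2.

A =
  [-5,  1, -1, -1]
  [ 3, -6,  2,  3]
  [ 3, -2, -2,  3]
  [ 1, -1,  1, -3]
A Jordan chain for λ = -4 of length 2:
v_1 = (-1, 3, 3, 1)ᵀ
v_2 = (1, 0, 0, 0)ᵀ

Let N = A − (-4)·I. We want v_2 with N^2 v_2 = 0 but N^1 v_2 ≠ 0; then v_{j-1} := N · v_j for j = 2, …, 2.

Pick v_2 = (1, 0, 0, 0)ᵀ.
Then v_1 = N · v_2 = (-1, 3, 3, 1)ᵀ.

Sanity check: (A − (-4)·I) v_1 = (0, 0, 0, 0)ᵀ = 0. ✓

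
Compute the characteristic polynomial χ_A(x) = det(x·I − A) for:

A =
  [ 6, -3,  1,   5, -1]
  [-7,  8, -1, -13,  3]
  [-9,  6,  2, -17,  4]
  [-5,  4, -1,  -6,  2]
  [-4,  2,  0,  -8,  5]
x^5 - 15*x^4 + 90*x^3 - 270*x^2 + 405*x - 243

Expanding det(x·I − A) (e.g. by cofactor expansion or by noting that A is similar to its Jordan form J, which has the same characteristic polynomial as A) gives
  χ_A(x) = x^5 - 15*x^4 + 90*x^3 - 270*x^2 + 405*x - 243
which factors as (x - 3)^5. The eigenvalues (with algebraic multiplicities) are λ = 3 with multiplicity 5.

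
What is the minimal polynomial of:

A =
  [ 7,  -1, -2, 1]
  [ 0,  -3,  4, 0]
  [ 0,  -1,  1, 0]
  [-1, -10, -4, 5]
x^4 - 10*x^3 + 13*x^2 + 60*x + 36

The characteristic polynomial is χ_A(x) = (x - 6)^2*(x + 1)^2, so the eigenvalues are known. The minimal polynomial is
  m_A(x) = Π_λ (x − λ)^{k_λ}
where k_λ is the size of the *largest* Jordan block for λ (equivalently, the smallest k with (A − λI)^k v = 0 for every generalised eigenvector v of λ).

  λ = -1: largest Jordan block has size 2, contributing (x + 1)^2
  λ = 6: largest Jordan block has size 2, contributing (x − 6)^2

So m_A(x) = (x - 6)^2*(x + 1)^2 = x^4 - 10*x^3 + 13*x^2 + 60*x + 36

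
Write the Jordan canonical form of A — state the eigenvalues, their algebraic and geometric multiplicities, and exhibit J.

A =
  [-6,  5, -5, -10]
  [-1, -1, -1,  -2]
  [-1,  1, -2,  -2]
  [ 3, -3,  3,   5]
J_3(-1) ⊕ J_1(-1)

The characteristic polynomial is
  det(x·I − A) = x^4 + 4*x^3 + 6*x^2 + 4*x + 1 = (x + 1)^4

Eigenvalues and multiplicities (the geometric multiplicity of λ is n − rank(A − λI), which equals the number of Jordan blocks for λ):
  λ = -1: algebraic multiplicity = 4, geometric multiplicity = 2

Determining the block sizes for each eigenvalue:
  λ = -1: with am = 4 and gm = 2, the partition is not yet determined (e.g. several partitions of 4 into 2 parts exist). Let N = A − (-1)·I. Computing rank(N^1) = 2, rank(N^2) = 1, rank(N^3) = 0; the number of blocks of size ≥ j is rank(N^{j−1}) − rank(N^j), giving [2, 1, 1]. So we have 1 block(s) of size 3, 1 block(s) of size 1 → block sizes [3, 1]

Assembling the blocks gives a Jordan form
J =
  [-1,  1,  0,  0]
  [ 0, -1,  1,  0]
  [ 0,  0, -1,  0]
  [ 0,  0,  0, -1]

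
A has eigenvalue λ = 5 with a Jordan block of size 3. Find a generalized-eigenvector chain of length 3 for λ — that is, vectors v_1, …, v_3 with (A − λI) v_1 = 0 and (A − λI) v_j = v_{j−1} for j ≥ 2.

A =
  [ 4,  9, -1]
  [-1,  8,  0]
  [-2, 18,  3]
A Jordan chain for λ = 5 of length 3:
v_1 = (-6, -2, -12)ᵀ
v_2 = (-1, -1, -2)ᵀ
v_3 = (1, 0, 0)ᵀ

Let N = A − (5)·I. We want v_3 with N^3 v_3 = 0 but N^2 v_3 ≠ 0; then v_{j-1} := N · v_j for j = 3, …, 2.

Pick v_3 = (1, 0, 0)ᵀ.
Then v_2 = N · v_3 = (-1, -1, -2)ᵀ.
Then v_1 = N · v_2 = (-6, -2, -12)ᵀ.

Sanity check: (A − (5)·I) v_1 = (0, 0, 0)ᵀ = 0. ✓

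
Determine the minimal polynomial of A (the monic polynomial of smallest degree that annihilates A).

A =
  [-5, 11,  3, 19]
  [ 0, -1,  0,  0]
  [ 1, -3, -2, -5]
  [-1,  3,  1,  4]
x^3 + 3*x^2 + 3*x + 1

The characteristic polynomial is χ_A(x) = (x + 1)^4, so the eigenvalues are known. The minimal polynomial is
  m_A(x) = Π_λ (x − λ)^{k_λ}
where k_λ is the size of the *largest* Jordan block for λ (equivalently, the smallest k with (A − λI)^k v = 0 for every generalised eigenvector v of λ).

  λ = -1: largest Jordan block has size 3, contributing (x + 1)^3

So m_A(x) = (x + 1)^3 = x^3 + 3*x^2 + 3*x + 1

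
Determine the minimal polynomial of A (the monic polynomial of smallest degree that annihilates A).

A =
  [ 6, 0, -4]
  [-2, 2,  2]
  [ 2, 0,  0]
x^2 - 6*x + 8

The characteristic polynomial is χ_A(x) = (x - 4)*(x - 2)^2, so the eigenvalues are known. The minimal polynomial is
  m_A(x) = Π_λ (x − λ)^{k_λ}
where k_λ is the size of the *largest* Jordan block for λ (equivalently, the smallest k with (A − λI)^k v = 0 for every generalised eigenvector v of λ).

  λ = 2: largest Jordan block has size 1, contributing (x − 2)
  λ = 4: largest Jordan block has size 1, contributing (x − 4)

So m_A(x) = (x - 4)*(x - 2) = x^2 - 6*x + 8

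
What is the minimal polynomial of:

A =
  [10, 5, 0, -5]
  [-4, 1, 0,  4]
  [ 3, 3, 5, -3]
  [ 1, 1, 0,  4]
x^2 - 10*x + 25

The characteristic polynomial is χ_A(x) = (x - 5)^4, so the eigenvalues are known. The minimal polynomial is
  m_A(x) = Π_λ (x − λ)^{k_λ}
where k_λ is the size of the *largest* Jordan block for λ (equivalently, the smallest k with (A − λI)^k v = 0 for every generalised eigenvector v of λ).

  λ = 5: largest Jordan block has size 2, contributing (x − 5)^2

So m_A(x) = (x - 5)^2 = x^2 - 10*x + 25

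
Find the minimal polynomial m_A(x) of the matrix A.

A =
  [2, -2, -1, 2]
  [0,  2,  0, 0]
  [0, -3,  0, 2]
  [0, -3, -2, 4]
x^3 - 6*x^2 + 12*x - 8

The characteristic polynomial is χ_A(x) = (x - 2)^4, so the eigenvalues are known. The minimal polynomial is
  m_A(x) = Π_λ (x − λ)^{k_λ}
where k_λ is the size of the *largest* Jordan block for λ (equivalently, the smallest k with (A − λI)^k v = 0 for every generalised eigenvector v of λ).

  λ = 2: largest Jordan block has size 3, contributing (x − 2)^3

So m_A(x) = (x - 2)^3 = x^3 - 6*x^2 + 12*x - 8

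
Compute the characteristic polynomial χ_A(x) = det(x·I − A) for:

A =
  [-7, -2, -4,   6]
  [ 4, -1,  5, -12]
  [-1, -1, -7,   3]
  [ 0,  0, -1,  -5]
x^4 + 20*x^3 + 150*x^2 + 500*x + 625

Expanding det(x·I − A) (e.g. by cofactor expansion or by noting that A is similar to its Jordan form J, which has the same characteristic polynomial as A) gives
  χ_A(x) = x^4 + 20*x^3 + 150*x^2 + 500*x + 625
which factors as (x + 5)^4. The eigenvalues (with algebraic multiplicities) are λ = -5 with multiplicity 4.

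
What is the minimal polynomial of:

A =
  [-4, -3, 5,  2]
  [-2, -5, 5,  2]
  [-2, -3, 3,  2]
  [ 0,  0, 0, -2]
x^2 + 4*x + 4

The characteristic polynomial is χ_A(x) = (x + 2)^4, so the eigenvalues are known. The minimal polynomial is
  m_A(x) = Π_λ (x − λ)^{k_λ}
where k_λ is the size of the *largest* Jordan block for λ (equivalently, the smallest k with (A − λI)^k v = 0 for every generalised eigenvector v of λ).

  λ = -2: largest Jordan block has size 2, contributing (x + 2)^2

So m_A(x) = (x + 2)^2 = x^2 + 4*x + 4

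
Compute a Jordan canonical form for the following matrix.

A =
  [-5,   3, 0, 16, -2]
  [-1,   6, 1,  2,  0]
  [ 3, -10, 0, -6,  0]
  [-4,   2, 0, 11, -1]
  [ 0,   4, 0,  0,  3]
J_3(3) ⊕ J_2(3)

The characteristic polynomial is
  det(x·I − A) = x^5 - 15*x^4 + 90*x^3 - 270*x^2 + 405*x - 243 = (x - 3)^5

Eigenvalues and multiplicities (the geometric multiplicity of λ is n − rank(A − λI), which equals the number of Jordan blocks for λ):
  λ = 3: algebraic multiplicity = 5, geometric multiplicity = 2

Determining the block sizes for each eigenvalue:
  λ = 3: with am = 5 and gm = 2, the partition is not yet determined (e.g. several partitions of 5 into 2 parts exist). Let N = A − (3)·I. Computing rank(N^1) = 3, rank(N^2) = 1, rank(N^3) = 0; the number of blocks of size ≥ j is rank(N^{j−1}) − rank(N^j), giving [2, 2, 1]. So we have 1 block(s) of size 3, 1 block(s) of size 2 → block sizes [3, 2]

Assembling the blocks gives a Jordan form
J =
  [3, 1, 0, 0, 0]
  [0, 3, 1, 0, 0]
  [0, 0, 3, 0, 0]
  [0, 0, 0, 3, 1]
  [0, 0, 0, 0, 3]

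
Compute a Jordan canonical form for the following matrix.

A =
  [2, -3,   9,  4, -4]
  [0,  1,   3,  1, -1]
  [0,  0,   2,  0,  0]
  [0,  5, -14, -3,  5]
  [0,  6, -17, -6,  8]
J_3(2) ⊕ J_2(2)

The characteristic polynomial is
  det(x·I − A) = x^5 - 10*x^4 + 40*x^3 - 80*x^2 + 80*x - 32 = (x - 2)^5

Eigenvalues and multiplicities (the geometric multiplicity of λ is n − rank(A − λI), which equals the number of Jordan blocks for λ):
  λ = 2: algebraic multiplicity = 5, geometric multiplicity = 2

Determining the block sizes for each eigenvalue:
  λ = 2: with am = 5 and gm = 2, the partition is not yet determined (e.g. several partitions of 5 into 2 parts exist). Let N = A − (2)·I. Computing rank(N^1) = 3, rank(N^2) = 1, rank(N^3) = 0; the number of blocks of size ≥ j is rank(N^{j−1}) − rank(N^j), giving [2, 2, 1]. So we have 1 block(s) of size 3, 1 block(s) of size 2 → block sizes [3, 2]

Assembling the blocks gives a Jordan form
J =
  [2, 1, 0, 0, 0]
  [0, 2, 1, 0, 0]
  [0, 0, 2, 0, 0]
  [0, 0, 0, 2, 1]
  [0, 0, 0, 0, 2]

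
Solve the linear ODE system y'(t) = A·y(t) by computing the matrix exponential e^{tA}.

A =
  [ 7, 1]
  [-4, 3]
e^{tA} =
  [2*t*exp(5*t) + exp(5*t), t*exp(5*t)]
  [-4*t*exp(5*t), -2*t*exp(5*t) + exp(5*t)]

Strategy: write A = P · J · P⁻¹ where J is a Jordan canonical form, so e^{tA} = P · e^{tJ} · P⁻¹, and e^{tJ} can be computed block-by-block.

A has Jordan form
J =
  [5, 1]
  [0, 5]
(up to reordering of blocks).

Per-block formulas:
  For a 2×2 Jordan block J_2(5): exp(t · J_2(5)) = e^(5t)·(I + t·N), where N is the 2×2 nilpotent shift.

After assembling e^{tJ} and conjugating by P, we get:

e^{tA} =
  [2*t*exp(5*t) + exp(5*t), t*exp(5*t)]
  [-4*t*exp(5*t), -2*t*exp(5*t) + exp(5*t)]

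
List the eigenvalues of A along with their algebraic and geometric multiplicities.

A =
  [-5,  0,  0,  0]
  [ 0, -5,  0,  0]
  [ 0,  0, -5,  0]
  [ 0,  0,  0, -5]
λ = -5: alg = 4, geom = 4

Step 1 — factor the characteristic polynomial to read off the algebraic multiplicities:
  χ_A(x) = (x + 5)^4

Step 2 — compute geometric multiplicities via the rank-nullity identity g(λ) = n − rank(A − λI):
  rank(A − (-5)·I) = 0, so dim ker(A − (-5)·I) = n − 0 = 4

Summary:
  λ = -5: algebraic multiplicity = 4, geometric multiplicity = 4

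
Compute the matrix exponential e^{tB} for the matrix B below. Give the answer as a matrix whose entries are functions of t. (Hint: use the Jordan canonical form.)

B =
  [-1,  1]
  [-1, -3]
e^{tB} =
  [t*exp(-2*t) + exp(-2*t), t*exp(-2*t)]
  [-t*exp(-2*t), -t*exp(-2*t) + exp(-2*t)]

Strategy: write B = P · J · P⁻¹ where J is a Jordan canonical form, so e^{tB} = P · e^{tJ} · P⁻¹, and e^{tJ} can be computed block-by-block.

B has Jordan form
J =
  [-2,  1]
  [ 0, -2]
(up to reordering of blocks).

Per-block formulas:
  For a 2×2 Jordan block J_2(-2): exp(t · J_2(-2)) = e^(-2t)·(I + t·N), where N is the 2×2 nilpotent shift.

After assembling e^{tJ} and conjugating by P, we get:

e^{tB} =
  [t*exp(-2*t) + exp(-2*t), t*exp(-2*t)]
  [-t*exp(-2*t), -t*exp(-2*t) + exp(-2*t)]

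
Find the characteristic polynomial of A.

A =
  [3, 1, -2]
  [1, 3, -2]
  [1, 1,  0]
x^3 - 6*x^2 + 12*x - 8

Expanding det(x·I − A) (e.g. by cofactor expansion or by noting that A is similar to its Jordan form J, which has the same characteristic polynomial as A) gives
  χ_A(x) = x^3 - 6*x^2 + 12*x - 8
which factors as (x - 2)^3. The eigenvalues (with algebraic multiplicities) are λ = 2 with multiplicity 3.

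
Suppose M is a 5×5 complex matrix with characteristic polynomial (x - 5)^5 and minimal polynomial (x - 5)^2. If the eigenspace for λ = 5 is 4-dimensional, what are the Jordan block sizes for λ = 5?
Block sizes for λ = 5: [2, 1, 1, 1]

Step 1 — from the characteristic polynomial, algebraic multiplicity of λ = 5 is 5. From dim ker(M − (5)·I) = 4, there are exactly 4 Jordan blocks for λ = 5.
Step 2 — from the minimal polynomial, the factor (x − 5)^2 tells us the largest block for λ = 5 has size 2.
Step 3 — with total size 5, 4 blocks, and largest block 2, the block sizes (in nonincreasing order) are [2, 1, 1, 1].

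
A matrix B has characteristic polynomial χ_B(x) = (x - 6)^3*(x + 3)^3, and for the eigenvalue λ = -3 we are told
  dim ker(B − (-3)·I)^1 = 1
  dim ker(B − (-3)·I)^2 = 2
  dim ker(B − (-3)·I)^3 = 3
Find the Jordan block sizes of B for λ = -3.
Block sizes for λ = -3: [3]

From the dimensions of kernels of powers, the number of Jordan blocks of size at least j is d_j − d_{j−1} where d_j = dim ker(N^j) (with d_0 = 0). Computing the differences gives [1, 1, 1].
The number of blocks of size exactly k is (#blocks of size ≥ k) − (#blocks of size ≥ k + 1), so the partition is: 1 block(s) of size 3.
In nonincreasing order the block sizes are [3].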